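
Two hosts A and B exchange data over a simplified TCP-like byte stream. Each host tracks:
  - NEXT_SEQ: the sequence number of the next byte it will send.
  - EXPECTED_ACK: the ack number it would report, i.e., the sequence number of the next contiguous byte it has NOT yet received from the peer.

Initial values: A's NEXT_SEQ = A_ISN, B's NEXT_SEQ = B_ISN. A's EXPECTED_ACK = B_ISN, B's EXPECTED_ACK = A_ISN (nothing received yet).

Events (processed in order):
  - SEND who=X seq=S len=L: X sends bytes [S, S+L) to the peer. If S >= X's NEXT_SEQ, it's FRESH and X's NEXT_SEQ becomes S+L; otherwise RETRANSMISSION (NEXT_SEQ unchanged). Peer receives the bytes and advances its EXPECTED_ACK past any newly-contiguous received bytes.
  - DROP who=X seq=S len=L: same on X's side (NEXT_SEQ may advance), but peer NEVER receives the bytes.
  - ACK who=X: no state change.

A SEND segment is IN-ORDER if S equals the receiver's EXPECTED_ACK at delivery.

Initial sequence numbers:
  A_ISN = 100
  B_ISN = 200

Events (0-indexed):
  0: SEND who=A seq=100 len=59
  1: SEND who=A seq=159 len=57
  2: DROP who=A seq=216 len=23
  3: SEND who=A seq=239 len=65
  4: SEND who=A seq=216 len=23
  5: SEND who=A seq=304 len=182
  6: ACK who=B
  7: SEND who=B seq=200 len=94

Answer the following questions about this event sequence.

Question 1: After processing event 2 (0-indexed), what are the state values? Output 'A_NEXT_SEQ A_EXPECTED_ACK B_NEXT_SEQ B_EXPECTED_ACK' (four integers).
After event 0: A_seq=159 A_ack=200 B_seq=200 B_ack=159
After event 1: A_seq=216 A_ack=200 B_seq=200 B_ack=216
After event 2: A_seq=239 A_ack=200 B_seq=200 B_ack=216

239 200 200 216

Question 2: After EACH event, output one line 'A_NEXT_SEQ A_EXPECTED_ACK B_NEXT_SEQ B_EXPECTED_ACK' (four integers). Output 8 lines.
159 200 200 159
216 200 200 216
239 200 200 216
304 200 200 216
304 200 200 304
486 200 200 486
486 200 200 486
486 294 294 486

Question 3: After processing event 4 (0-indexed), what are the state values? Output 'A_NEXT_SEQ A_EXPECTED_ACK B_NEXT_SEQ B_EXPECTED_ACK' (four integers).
After event 0: A_seq=159 A_ack=200 B_seq=200 B_ack=159
After event 1: A_seq=216 A_ack=200 B_seq=200 B_ack=216
After event 2: A_seq=239 A_ack=200 B_seq=200 B_ack=216
After event 3: A_seq=304 A_ack=200 B_seq=200 B_ack=216
After event 4: A_seq=304 A_ack=200 B_seq=200 B_ack=304

304 200 200 304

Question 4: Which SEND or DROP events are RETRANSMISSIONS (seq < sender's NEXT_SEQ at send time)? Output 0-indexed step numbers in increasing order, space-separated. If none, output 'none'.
Step 0: SEND seq=100 -> fresh
Step 1: SEND seq=159 -> fresh
Step 2: DROP seq=216 -> fresh
Step 3: SEND seq=239 -> fresh
Step 4: SEND seq=216 -> retransmit
Step 5: SEND seq=304 -> fresh
Step 7: SEND seq=200 -> fresh

Answer: 4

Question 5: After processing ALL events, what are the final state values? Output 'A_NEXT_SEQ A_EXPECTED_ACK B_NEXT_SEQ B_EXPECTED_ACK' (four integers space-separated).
Answer: 486 294 294 486

Derivation:
After event 0: A_seq=159 A_ack=200 B_seq=200 B_ack=159
After event 1: A_seq=216 A_ack=200 B_seq=200 B_ack=216
After event 2: A_seq=239 A_ack=200 B_seq=200 B_ack=216
After event 3: A_seq=304 A_ack=200 B_seq=200 B_ack=216
After event 4: A_seq=304 A_ack=200 B_seq=200 B_ack=304
After event 5: A_seq=486 A_ack=200 B_seq=200 B_ack=486
After event 6: A_seq=486 A_ack=200 B_seq=200 B_ack=486
After event 7: A_seq=486 A_ack=294 B_seq=294 B_ack=486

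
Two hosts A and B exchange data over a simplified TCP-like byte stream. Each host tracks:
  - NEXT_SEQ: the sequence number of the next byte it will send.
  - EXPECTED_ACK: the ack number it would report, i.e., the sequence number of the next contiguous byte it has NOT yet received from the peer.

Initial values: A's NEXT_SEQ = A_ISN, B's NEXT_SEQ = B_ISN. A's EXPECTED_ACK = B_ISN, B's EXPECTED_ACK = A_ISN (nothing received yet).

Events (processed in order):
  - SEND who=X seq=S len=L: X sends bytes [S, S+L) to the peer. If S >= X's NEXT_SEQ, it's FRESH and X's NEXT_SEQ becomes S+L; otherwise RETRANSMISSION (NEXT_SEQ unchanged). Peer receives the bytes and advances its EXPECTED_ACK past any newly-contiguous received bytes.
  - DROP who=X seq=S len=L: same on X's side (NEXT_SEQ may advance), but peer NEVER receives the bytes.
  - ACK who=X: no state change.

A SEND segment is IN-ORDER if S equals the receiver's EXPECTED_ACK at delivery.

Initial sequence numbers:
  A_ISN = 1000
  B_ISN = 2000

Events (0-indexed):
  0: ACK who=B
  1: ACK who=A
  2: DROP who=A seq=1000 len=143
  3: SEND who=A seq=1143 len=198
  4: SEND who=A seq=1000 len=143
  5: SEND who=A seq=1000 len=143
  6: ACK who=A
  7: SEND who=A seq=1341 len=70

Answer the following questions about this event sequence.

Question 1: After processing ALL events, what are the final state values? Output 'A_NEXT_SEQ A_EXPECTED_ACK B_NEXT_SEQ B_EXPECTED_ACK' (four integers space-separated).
After event 0: A_seq=1000 A_ack=2000 B_seq=2000 B_ack=1000
After event 1: A_seq=1000 A_ack=2000 B_seq=2000 B_ack=1000
After event 2: A_seq=1143 A_ack=2000 B_seq=2000 B_ack=1000
After event 3: A_seq=1341 A_ack=2000 B_seq=2000 B_ack=1000
After event 4: A_seq=1341 A_ack=2000 B_seq=2000 B_ack=1341
After event 5: A_seq=1341 A_ack=2000 B_seq=2000 B_ack=1341
After event 6: A_seq=1341 A_ack=2000 B_seq=2000 B_ack=1341
After event 7: A_seq=1411 A_ack=2000 B_seq=2000 B_ack=1411

Answer: 1411 2000 2000 1411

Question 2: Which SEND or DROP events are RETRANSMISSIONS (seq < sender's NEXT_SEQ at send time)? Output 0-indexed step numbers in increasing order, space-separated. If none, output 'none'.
Step 2: DROP seq=1000 -> fresh
Step 3: SEND seq=1143 -> fresh
Step 4: SEND seq=1000 -> retransmit
Step 5: SEND seq=1000 -> retransmit
Step 7: SEND seq=1341 -> fresh

Answer: 4 5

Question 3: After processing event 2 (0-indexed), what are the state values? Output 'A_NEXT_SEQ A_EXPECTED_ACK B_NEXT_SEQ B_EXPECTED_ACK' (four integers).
After event 0: A_seq=1000 A_ack=2000 B_seq=2000 B_ack=1000
After event 1: A_seq=1000 A_ack=2000 B_seq=2000 B_ack=1000
After event 2: A_seq=1143 A_ack=2000 B_seq=2000 B_ack=1000

1143 2000 2000 1000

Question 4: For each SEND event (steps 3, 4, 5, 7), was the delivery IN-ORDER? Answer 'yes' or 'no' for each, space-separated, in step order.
Answer: no yes no yes

Derivation:
Step 3: SEND seq=1143 -> out-of-order
Step 4: SEND seq=1000 -> in-order
Step 5: SEND seq=1000 -> out-of-order
Step 7: SEND seq=1341 -> in-order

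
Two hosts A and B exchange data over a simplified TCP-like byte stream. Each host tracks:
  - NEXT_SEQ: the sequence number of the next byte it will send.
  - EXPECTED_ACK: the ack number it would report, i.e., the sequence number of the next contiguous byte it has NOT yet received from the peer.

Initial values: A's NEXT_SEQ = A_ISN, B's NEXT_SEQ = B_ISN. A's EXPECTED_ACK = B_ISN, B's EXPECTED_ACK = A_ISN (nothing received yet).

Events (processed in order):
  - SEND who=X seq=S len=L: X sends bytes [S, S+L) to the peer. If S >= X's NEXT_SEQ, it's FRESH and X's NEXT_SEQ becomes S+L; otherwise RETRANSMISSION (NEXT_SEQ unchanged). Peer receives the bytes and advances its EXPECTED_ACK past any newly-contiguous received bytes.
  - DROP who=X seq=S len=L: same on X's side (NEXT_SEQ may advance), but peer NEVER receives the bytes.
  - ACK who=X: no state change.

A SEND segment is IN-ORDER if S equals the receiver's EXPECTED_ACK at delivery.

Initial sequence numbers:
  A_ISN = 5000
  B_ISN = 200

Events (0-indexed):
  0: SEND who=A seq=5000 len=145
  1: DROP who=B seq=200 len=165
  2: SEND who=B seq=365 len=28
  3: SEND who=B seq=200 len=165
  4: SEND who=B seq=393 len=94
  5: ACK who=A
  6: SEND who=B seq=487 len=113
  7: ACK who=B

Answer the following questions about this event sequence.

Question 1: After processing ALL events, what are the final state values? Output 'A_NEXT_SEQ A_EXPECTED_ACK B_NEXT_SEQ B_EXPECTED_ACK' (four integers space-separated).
After event 0: A_seq=5145 A_ack=200 B_seq=200 B_ack=5145
After event 1: A_seq=5145 A_ack=200 B_seq=365 B_ack=5145
After event 2: A_seq=5145 A_ack=200 B_seq=393 B_ack=5145
After event 3: A_seq=5145 A_ack=393 B_seq=393 B_ack=5145
After event 4: A_seq=5145 A_ack=487 B_seq=487 B_ack=5145
After event 5: A_seq=5145 A_ack=487 B_seq=487 B_ack=5145
After event 6: A_seq=5145 A_ack=600 B_seq=600 B_ack=5145
After event 7: A_seq=5145 A_ack=600 B_seq=600 B_ack=5145

Answer: 5145 600 600 5145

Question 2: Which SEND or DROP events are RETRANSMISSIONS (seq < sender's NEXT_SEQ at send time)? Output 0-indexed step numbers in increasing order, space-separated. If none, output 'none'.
Step 0: SEND seq=5000 -> fresh
Step 1: DROP seq=200 -> fresh
Step 2: SEND seq=365 -> fresh
Step 3: SEND seq=200 -> retransmit
Step 4: SEND seq=393 -> fresh
Step 6: SEND seq=487 -> fresh

Answer: 3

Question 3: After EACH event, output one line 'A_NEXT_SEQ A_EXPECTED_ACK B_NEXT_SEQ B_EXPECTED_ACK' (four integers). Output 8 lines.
5145 200 200 5145
5145 200 365 5145
5145 200 393 5145
5145 393 393 5145
5145 487 487 5145
5145 487 487 5145
5145 600 600 5145
5145 600 600 5145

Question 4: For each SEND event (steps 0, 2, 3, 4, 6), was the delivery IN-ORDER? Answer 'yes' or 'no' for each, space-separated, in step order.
Step 0: SEND seq=5000 -> in-order
Step 2: SEND seq=365 -> out-of-order
Step 3: SEND seq=200 -> in-order
Step 4: SEND seq=393 -> in-order
Step 6: SEND seq=487 -> in-order

Answer: yes no yes yes yes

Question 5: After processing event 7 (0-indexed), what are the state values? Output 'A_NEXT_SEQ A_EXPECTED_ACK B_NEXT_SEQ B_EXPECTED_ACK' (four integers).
After event 0: A_seq=5145 A_ack=200 B_seq=200 B_ack=5145
After event 1: A_seq=5145 A_ack=200 B_seq=365 B_ack=5145
After event 2: A_seq=5145 A_ack=200 B_seq=393 B_ack=5145
After event 3: A_seq=5145 A_ack=393 B_seq=393 B_ack=5145
After event 4: A_seq=5145 A_ack=487 B_seq=487 B_ack=5145
After event 5: A_seq=5145 A_ack=487 B_seq=487 B_ack=5145
After event 6: A_seq=5145 A_ack=600 B_seq=600 B_ack=5145
After event 7: A_seq=5145 A_ack=600 B_seq=600 B_ack=5145

5145 600 600 5145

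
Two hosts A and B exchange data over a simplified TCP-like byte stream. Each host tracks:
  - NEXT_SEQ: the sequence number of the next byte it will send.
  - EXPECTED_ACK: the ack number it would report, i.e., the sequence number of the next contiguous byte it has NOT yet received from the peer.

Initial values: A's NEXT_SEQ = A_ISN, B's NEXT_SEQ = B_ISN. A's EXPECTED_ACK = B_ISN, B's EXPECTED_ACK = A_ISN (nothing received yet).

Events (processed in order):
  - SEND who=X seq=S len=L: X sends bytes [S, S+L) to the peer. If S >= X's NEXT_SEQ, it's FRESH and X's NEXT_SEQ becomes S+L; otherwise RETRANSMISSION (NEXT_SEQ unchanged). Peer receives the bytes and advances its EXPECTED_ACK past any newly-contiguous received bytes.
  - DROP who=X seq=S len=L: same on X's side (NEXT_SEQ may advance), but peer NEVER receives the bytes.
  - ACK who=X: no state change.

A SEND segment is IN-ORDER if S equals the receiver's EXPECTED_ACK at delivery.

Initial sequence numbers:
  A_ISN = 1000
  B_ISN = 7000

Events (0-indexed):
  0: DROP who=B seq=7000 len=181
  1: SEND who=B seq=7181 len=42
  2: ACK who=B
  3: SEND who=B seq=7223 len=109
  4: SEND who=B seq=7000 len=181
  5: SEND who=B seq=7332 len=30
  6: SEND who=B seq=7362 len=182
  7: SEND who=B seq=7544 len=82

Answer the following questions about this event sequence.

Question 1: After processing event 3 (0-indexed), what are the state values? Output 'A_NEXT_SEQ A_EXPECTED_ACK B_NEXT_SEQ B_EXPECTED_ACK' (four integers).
After event 0: A_seq=1000 A_ack=7000 B_seq=7181 B_ack=1000
After event 1: A_seq=1000 A_ack=7000 B_seq=7223 B_ack=1000
After event 2: A_seq=1000 A_ack=7000 B_seq=7223 B_ack=1000
After event 3: A_seq=1000 A_ack=7000 B_seq=7332 B_ack=1000

1000 7000 7332 1000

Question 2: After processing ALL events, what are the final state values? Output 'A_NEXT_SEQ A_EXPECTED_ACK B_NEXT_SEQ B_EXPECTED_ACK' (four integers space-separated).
Answer: 1000 7626 7626 1000

Derivation:
After event 0: A_seq=1000 A_ack=7000 B_seq=7181 B_ack=1000
After event 1: A_seq=1000 A_ack=7000 B_seq=7223 B_ack=1000
After event 2: A_seq=1000 A_ack=7000 B_seq=7223 B_ack=1000
After event 3: A_seq=1000 A_ack=7000 B_seq=7332 B_ack=1000
After event 4: A_seq=1000 A_ack=7332 B_seq=7332 B_ack=1000
After event 5: A_seq=1000 A_ack=7362 B_seq=7362 B_ack=1000
After event 6: A_seq=1000 A_ack=7544 B_seq=7544 B_ack=1000
After event 7: A_seq=1000 A_ack=7626 B_seq=7626 B_ack=1000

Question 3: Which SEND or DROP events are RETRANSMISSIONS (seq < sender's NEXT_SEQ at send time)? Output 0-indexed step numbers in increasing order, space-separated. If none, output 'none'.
Step 0: DROP seq=7000 -> fresh
Step 1: SEND seq=7181 -> fresh
Step 3: SEND seq=7223 -> fresh
Step 4: SEND seq=7000 -> retransmit
Step 5: SEND seq=7332 -> fresh
Step 6: SEND seq=7362 -> fresh
Step 7: SEND seq=7544 -> fresh

Answer: 4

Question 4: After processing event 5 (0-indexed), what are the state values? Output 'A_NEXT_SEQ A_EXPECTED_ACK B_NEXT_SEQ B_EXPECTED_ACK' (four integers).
After event 0: A_seq=1000 A_ack=7000 B_seq=7181 B_ack=1000
After event 1: A_seq=1000 A_ack=7000 B_seq=7223 B_ack=1000
After event 2: A_seq=1000 A_ack=7000 B_seq=7223 B_ack=1000
After event 3: A_seq=1000 A_ack=7000 B_seq=7332 B_ack=1000
After event 4: A_seq=1000 A_ack=7332 B_seq=7332 B_ack=1000
After event 5: A_seq=1000 A_ack=7362 B_seq=7362 B_ack=1000

1000 7362 7362 1000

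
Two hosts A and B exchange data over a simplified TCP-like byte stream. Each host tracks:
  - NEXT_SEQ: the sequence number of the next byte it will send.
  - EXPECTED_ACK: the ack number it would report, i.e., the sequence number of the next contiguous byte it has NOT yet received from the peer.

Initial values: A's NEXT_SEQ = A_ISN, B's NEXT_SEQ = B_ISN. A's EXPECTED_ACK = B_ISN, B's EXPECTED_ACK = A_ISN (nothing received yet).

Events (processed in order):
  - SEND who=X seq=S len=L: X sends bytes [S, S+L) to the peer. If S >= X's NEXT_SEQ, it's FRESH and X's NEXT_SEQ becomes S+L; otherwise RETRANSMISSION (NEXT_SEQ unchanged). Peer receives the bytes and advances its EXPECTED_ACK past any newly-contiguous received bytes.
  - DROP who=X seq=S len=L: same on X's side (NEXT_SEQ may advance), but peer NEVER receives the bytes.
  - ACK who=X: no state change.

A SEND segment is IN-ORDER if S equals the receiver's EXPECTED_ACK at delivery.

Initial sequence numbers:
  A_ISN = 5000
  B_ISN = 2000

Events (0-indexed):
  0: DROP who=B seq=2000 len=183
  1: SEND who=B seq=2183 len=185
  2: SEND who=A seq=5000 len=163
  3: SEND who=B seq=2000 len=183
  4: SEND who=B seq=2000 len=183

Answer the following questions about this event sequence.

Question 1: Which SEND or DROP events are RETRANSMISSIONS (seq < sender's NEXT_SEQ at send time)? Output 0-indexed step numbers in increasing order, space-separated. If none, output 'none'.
Step 0: DROP seq=2000 -> fresh
Step 1: SEND seq=2183 -> fresh
Step 2: SEND seq=5000 -> fresh
Step 3: SEND seq=2000 -> retransmit
Step 4: SEND seq=2000 -> retransmit

Answer: 3 4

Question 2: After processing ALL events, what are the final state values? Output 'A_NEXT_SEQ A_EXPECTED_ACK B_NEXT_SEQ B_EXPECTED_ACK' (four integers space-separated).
Answer: 5163 2368 2368 5163

Derivation:
After event 0: A_seq=5000 A_ack=2000 B_seq=2183 B_ack=5000
After event 1: A_seq=5000 A_ack=2000 B_seq=2368 B_ack=5000
After event 2: A_seq=5163 A_ack=2000 B_seq=2368 B_ack=5163
After event 3: A_seq=5163 A_ack=2368 B_seq=2368 B_ack=5163
After event 4: A_seq=5163 A_ack=2368 B_seq=2368 B_ack=5163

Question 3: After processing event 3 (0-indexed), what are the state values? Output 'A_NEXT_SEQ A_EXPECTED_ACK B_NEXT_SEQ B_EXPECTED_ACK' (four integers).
After event 0: A_seq=5000 A_ack=2000 B_seq=2183 B_ack=5000
After event 1: A_seq=5000 A_ack=2000 B_seq=2368 B_ack=5000
After event 2: A_seq=5163 A_ack=2000 B_seq=2368 B_ack=5163
After event 3: A_seq=5163 A_ack=2368 B_seq=2368 B_ack=5163

5163 2368 2368 5163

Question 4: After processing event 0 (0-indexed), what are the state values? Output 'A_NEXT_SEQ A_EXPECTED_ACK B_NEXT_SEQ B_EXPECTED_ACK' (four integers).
After event 0: A_seq=5000 A_ack=2000 B_seq=2183 B_ack=5000

5000 2000 2183 5000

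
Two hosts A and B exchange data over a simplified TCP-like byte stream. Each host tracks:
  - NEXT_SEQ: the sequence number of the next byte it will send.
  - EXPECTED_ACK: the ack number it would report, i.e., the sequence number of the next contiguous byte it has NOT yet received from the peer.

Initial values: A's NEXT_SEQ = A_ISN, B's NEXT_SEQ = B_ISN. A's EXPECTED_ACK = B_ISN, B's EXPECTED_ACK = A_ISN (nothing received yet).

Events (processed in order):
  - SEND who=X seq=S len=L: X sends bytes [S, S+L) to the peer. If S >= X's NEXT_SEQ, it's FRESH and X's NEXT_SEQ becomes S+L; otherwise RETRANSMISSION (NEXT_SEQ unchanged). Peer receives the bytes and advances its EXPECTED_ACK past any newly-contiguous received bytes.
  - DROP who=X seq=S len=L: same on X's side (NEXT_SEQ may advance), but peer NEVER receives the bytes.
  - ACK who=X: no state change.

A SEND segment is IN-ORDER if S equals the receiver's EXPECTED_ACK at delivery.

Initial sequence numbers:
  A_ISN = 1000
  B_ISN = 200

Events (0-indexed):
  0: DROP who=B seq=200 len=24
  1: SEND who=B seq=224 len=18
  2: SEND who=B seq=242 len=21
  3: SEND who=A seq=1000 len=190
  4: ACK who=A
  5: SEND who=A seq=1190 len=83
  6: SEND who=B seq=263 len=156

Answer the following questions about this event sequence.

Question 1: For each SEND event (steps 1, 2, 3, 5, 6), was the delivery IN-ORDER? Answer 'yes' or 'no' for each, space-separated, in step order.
Step 1: SEND seq=224 -> out-of-order
Step 2: SEND seq=242 -> out-of-order
Step 3: SEND seq=1000 -> in-order
Step 5: SEND seq=1190 -> in-order
Step 6: SEND seq=263 -> out-of-order

Answer: no no yes yes no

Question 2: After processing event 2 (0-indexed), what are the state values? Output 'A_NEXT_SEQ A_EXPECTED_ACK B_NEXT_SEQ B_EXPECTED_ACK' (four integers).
After event 0: A_seq=1000 A_ack=200 B_seq=224 B_ack=1000
After event 1: A_seq=1000 A_ack=200 B_seq=242 B_ack=1000
After event 2: A_seq=1000 A_ack=200 B_seq=263 B_ack=1000

1000 200 263 1000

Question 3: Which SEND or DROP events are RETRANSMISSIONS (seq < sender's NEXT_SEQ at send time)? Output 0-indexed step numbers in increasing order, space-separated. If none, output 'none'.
Answer: none

Derivation:
Step 0: DROP seq=200 -> fresh
Step 1: SEND seq=224 -> fresh
Step 2: SEND seq=242 -> fresh
Step 3: SEND seq=1000 -> fresh
Step 5: SEND seq=1190 -> fresh
Step 6: SEND seq=263 -> fresh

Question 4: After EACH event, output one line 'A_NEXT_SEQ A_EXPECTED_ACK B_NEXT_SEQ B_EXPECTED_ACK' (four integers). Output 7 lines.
1000 200 224 1000
1000 200 242 1000
1000 200 263 1000
1190 200 263 1190
1190 200 263 1190
1273 200 263 1273
1273 200 419 1273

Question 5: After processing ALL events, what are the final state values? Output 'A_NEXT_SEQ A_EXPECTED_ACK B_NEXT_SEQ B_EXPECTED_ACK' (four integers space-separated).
Answer: 1273 200 419 1273

Derivation:
After event 0: A_seq=1000 A_ack=200 B_seq=224 B_ack=1000
After event 1: A_seq=1000 A_ack=200 B_seq=242 B_ack=1000
After event 2: A_seq=1000 A_ack=200 B_seq=263 B_ack=1000
After event 3: A_seq=1190 A_ack=200 B_seq=263 B_ack=1190
After event 4: A_seq=1190 A_ack=200 B_seq=263 B_ack=1190
After event 5: A_seq=1273 A_ack=200 B_seq=263 B_ack=1273
After event 6: A_seq=1273 A_ack=200 B_seq=419 B_ack=1273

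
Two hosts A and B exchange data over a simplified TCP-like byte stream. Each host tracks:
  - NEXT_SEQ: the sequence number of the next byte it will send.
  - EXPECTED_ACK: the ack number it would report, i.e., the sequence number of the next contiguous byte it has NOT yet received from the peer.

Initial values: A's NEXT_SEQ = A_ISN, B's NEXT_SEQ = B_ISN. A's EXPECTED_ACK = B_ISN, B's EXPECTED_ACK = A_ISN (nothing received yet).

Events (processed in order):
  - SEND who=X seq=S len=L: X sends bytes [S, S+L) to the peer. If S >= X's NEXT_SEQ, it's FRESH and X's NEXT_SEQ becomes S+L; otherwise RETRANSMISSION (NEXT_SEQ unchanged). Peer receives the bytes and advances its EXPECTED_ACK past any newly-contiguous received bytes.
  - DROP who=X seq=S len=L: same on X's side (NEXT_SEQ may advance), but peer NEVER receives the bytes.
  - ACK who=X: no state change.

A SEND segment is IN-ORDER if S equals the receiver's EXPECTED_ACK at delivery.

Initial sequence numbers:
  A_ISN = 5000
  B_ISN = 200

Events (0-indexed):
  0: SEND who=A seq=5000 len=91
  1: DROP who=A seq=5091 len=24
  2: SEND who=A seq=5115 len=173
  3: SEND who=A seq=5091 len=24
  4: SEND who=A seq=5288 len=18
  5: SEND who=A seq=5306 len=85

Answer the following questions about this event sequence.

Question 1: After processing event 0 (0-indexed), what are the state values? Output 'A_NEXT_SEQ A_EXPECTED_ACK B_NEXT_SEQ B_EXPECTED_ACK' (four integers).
After event 0: A_seq=5091 A_ack=200 B_seq=200 B_ack=5091

5091 200 200 5091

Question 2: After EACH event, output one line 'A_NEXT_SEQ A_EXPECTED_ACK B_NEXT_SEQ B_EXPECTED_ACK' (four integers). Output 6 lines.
5091 200 200 5091
5115 200 200 5091
5288 200 200 5091
5288 200 200 5288
5306 200 200 5306
5391 200 200 5391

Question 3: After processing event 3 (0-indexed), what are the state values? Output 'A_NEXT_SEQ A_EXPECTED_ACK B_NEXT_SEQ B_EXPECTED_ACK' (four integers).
After event 0: A_seq=5091 A_ack=200 B_seq=200 B_ack=5091
After event 1: A_seq=5115 A_ack=200 B_seq=200 B_ack=5091
After event 2: A_seq=5288 A_ack=200 B_seq=200 B_ack=5091
After event 3: A_seq=5288 A_ack=200 B_seq=200 B_ack=5288

5288 200 200 5288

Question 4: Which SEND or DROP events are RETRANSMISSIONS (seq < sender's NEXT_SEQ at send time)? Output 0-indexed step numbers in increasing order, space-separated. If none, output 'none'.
Step 0: SEND seq=5000 -> fresh
Step 1: DROP seq=5091 -> fresh
Step 2: SEND seq=5115 -> fresh
Step 3: SEND seq=5091 -> retransmit
Step 4: SEND seq=5288 -> fresh
Step 5: SEND seq=5306 -> fresh

Answer: 3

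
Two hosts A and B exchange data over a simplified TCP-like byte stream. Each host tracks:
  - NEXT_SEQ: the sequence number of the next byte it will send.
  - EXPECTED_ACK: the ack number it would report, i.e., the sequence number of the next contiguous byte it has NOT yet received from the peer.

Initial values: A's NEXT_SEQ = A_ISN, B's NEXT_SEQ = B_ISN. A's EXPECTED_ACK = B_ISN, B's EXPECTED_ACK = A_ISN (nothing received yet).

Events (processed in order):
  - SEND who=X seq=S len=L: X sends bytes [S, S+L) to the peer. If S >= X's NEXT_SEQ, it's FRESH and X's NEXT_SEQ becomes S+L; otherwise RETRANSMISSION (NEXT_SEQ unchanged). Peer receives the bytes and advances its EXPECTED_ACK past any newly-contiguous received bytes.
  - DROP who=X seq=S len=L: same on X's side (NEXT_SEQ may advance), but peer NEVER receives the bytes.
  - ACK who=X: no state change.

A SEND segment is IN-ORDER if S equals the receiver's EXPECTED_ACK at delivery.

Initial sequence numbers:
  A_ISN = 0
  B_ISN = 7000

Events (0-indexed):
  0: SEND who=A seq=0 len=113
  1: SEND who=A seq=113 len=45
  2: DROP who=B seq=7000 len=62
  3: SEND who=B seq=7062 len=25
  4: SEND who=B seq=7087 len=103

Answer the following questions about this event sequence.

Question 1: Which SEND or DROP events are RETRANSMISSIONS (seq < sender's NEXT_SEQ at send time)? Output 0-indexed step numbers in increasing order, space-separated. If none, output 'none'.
Step 0: SEND seq=0 -> fresh
Step 1: SEND seq=113 -> fresh
Step 2: DROP seq=7000 -> fresh
Step 3: SEND seq=7062 -> fresh
Step 4: SEND seq=7087 -> fresh

Answer: none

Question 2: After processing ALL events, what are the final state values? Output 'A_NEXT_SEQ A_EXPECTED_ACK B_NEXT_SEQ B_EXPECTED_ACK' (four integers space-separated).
Answer: 158 7000 7190 158

Derivation:
After event 0: A_seq=113 A_ack=7000 B_seq=7000 B_ack=113
After event 1: A_seq=158 A_ack=7000 B_seq=7000 B_ack=158
After event 2: A_seq=158 A_ack=7000 B_seq=7062 B_ack=158
After event 3: A_seq=158 A_ack=7000 B_seq=7087 B_ack=158
After event 4: A_seq=158 A_ack=7000 B_seq=7190 B_ack=158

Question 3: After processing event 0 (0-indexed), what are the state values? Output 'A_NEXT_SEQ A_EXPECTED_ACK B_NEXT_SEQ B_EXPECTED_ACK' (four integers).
After event 0: A_seq=113 A_ack=7000 B_seq=7000 B_ack=113

113 7000 7000 113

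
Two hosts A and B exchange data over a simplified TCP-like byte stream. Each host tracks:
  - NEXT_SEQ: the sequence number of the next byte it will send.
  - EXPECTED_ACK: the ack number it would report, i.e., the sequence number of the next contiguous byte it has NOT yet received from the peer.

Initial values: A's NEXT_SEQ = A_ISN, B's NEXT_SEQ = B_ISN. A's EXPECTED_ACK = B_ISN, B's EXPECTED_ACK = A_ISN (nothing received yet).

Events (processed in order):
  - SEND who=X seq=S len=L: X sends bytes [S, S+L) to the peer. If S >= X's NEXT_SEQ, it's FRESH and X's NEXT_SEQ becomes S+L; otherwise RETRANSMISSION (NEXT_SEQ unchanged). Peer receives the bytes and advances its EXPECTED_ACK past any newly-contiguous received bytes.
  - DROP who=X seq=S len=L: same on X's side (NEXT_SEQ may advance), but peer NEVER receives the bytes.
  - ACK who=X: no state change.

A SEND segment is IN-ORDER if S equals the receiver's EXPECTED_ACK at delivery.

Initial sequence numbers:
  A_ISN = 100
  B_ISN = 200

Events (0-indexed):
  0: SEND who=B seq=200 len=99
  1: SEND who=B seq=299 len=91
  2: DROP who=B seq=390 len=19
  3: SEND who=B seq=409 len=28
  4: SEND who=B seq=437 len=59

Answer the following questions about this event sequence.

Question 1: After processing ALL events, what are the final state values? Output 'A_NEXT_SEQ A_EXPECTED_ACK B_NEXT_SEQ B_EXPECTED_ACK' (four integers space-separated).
Answer: 100 390 496 100

Derivation:
After event 0: A_seq=100 A_ack=299 B_seq=299 B_ack=100
After event 1: A_seq=100 A_ack=390 B_seq=390 B_ack=100
After event 2: A_seq=100 A_ack=390 B_seq=409 B_ack=100
After event 3: A_seq=100 A_ack=390 B_seq=437 B_ack=100
After event 4: A_seq=100 A_ack=390 B_seq=496 B_ack=100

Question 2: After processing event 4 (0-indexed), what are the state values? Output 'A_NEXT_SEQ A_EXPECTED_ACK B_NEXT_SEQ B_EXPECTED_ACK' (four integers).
After event 0: A_seq=100 A_ack=299 B_seq=299 B_ack=100
After event 1: A_seq=100 A_ack=390 B_seq=390 B_ack=100
After event 2: A_seq=100 A_ack=390 B_seq=409 B_ack=100
After event 3: A_seq=100 A_ack=390 B_seq=437 B_ack=100
After event 4: A_seq=100 A_ack=390 B_seq=496 B_ack=100

100 390 496 100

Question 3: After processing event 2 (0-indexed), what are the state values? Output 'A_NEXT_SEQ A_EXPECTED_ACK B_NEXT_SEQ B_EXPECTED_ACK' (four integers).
After event 0: A_seq=100 A_ack=299 B_seq=299 B_ack=100
After event 1: A_seq=100 A_ack=390 B_seq=390 B_ack=100
After event 2: A_seq=100 A_ack=390 B_seq=409 B_ack=100

100 390 409 100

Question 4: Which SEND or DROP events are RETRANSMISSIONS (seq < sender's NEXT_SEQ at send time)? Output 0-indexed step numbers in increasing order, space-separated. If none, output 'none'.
Answer: none

Derivation:
Step 0: SEND seq=200 -> fresh
Step 1: SEND seq=299 -> fresh
Step 2: DROP seq=390 -> fresh
Step 3: SEND seq=409 -> fresh
Step 4: SEND seq=437 -> fresh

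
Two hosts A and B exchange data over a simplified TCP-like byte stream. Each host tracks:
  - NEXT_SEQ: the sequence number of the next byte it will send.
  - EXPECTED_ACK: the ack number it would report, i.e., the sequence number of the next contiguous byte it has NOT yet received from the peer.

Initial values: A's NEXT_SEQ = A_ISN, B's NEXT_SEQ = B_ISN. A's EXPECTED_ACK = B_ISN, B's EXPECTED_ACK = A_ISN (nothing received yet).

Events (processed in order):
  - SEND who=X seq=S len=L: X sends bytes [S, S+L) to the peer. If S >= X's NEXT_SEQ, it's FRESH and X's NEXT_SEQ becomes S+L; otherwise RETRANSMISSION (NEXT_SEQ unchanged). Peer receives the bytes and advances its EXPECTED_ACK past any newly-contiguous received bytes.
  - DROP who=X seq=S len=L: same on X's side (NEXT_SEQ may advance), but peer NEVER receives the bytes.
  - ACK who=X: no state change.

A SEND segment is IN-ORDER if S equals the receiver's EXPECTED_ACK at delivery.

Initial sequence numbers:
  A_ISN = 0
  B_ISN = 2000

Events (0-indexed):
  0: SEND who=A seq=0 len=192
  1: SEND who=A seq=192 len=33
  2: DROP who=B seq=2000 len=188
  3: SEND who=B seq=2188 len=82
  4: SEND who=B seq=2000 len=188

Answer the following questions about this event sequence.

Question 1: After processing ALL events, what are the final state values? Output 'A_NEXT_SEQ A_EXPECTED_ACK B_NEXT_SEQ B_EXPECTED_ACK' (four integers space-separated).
After event 0: A_seq=192 A_ack=2000 B_seq=2000 B_ack=192
After event 1: A_seq=225 A_ack=2000 B_seq=2000 B_ack=225
After event 2: A_seq=225 A_ack=2000 B_seq=2188 B_ack=225
After event 3: A_seq=225 A_ack=2000 B_seq=2270 B_ack=225
After event 4: A_seq=225 A_ack=2270 B_seq=2270 B_ack=225

Answer: 225 2270 2270 225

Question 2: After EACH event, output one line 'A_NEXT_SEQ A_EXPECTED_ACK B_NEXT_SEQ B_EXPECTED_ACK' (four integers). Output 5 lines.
192 2000 2000 192
225 2000 2000 225
225 2000 2188 225
225 2000 2270 225
225 2270 2270 225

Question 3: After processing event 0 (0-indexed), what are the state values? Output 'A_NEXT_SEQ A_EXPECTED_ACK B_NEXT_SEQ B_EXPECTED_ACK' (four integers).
After event 0: A_seq=192 A_ack=2000 B_seq=2000 B_ack=192

192 2000 2000 192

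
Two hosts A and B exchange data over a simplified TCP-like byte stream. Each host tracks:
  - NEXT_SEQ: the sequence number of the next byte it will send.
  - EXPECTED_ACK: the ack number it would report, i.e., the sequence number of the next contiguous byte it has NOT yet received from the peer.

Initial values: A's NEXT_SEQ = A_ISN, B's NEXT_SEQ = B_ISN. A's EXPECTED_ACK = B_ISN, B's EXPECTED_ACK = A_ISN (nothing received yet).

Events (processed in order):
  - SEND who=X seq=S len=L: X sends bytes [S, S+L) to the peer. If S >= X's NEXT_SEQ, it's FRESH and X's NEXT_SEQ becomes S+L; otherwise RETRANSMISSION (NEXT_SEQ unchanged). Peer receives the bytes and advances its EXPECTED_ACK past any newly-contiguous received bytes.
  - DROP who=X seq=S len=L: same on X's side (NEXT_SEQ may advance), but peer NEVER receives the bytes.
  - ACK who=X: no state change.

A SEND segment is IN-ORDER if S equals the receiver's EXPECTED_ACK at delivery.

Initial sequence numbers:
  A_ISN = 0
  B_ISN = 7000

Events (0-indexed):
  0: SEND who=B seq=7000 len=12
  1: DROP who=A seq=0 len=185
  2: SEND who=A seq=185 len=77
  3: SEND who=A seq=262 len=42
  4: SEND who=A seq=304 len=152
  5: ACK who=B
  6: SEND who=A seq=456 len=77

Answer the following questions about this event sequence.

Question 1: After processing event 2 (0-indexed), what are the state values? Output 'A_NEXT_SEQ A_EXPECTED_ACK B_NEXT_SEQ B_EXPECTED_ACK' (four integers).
After event 0: A_seq=0 A_ack=7012 B_seq=7012 B_ack=0
After event 1: A_seq=185 A_ack=7012 B_seq=7012 B_ack=0
After event 2: A_seq=262 A_ack=7012 B_seq=7012 B_ack=0

262 7012 7012 0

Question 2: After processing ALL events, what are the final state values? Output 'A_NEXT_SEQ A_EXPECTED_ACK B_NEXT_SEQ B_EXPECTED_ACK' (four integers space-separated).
After event 0: A_seq=0 A_ack=7012 B_seq=7012 B_ack=0
After event 1: A_seq=185 A_ack=7012 B_seq=7012 B_ack=0
After event 2: A_seq=262 A_ack=7012 B_seq=7012 B_ack=0
After event 3: A_seq=304 A_ack=7012 B_seq=7012 B_ack=0
After event 4: A_seq=456 A_ack=7012 B_seq=7012 B_ack=0
After event 5: A_seq=456 A_ack=7012 B_seq=7012 B_ack=0
After event 6: A_seq=533 A_ack=7012 B_seq=7012 B_ack=0

Answer: 533 7012 7012 0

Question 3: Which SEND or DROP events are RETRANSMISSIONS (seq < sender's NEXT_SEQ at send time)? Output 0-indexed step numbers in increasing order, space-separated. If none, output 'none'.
Step 0: SEND seq=7000 -> fresh
Step 1: DROP seq=0 -> fresh
Step 2: SEND seq=185 -> fresh
Step 3: SEND seq=262 -> fresh
Step 4: SEND seq=304 -> fresh
Step 6: SEND seq=456 -> fresh

Answer: none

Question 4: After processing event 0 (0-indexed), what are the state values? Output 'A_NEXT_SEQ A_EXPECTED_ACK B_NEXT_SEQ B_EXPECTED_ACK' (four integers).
After event 0: A_seq=0 A_ack=7012 B_seq=7012 B_ack=0

0 7012 7012 0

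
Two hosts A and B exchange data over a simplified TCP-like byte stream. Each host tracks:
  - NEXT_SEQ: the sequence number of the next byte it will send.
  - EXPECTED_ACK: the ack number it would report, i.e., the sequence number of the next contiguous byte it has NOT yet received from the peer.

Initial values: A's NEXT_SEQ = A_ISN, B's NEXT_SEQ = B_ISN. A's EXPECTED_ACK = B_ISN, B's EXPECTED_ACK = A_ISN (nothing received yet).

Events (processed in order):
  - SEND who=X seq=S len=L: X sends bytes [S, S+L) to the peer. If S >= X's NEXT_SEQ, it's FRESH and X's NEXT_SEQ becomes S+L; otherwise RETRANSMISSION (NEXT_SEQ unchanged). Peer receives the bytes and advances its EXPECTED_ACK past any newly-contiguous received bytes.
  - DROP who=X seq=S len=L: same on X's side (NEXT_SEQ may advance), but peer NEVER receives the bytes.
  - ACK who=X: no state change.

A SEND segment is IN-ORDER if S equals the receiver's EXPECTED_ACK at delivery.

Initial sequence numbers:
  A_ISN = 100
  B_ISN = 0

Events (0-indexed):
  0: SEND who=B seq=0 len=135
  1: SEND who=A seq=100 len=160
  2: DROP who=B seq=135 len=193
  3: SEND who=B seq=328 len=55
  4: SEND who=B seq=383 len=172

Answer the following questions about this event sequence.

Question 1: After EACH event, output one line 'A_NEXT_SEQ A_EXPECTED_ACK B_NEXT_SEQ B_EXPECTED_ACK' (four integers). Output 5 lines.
100 135 135 100
260 135 135 260
260 135 328 260
260 135 383 260
260 135 555 260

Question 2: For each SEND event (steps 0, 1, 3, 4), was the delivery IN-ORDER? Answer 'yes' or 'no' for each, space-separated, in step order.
Step 0: SEND seq=0 -> in-order
Step 1: SEND seq=100 -> in-order
Step 3: SEND seq=328 -> out-of-order
Step 4: SEND seq=383 -> out-of-order

Answer: yes yes no no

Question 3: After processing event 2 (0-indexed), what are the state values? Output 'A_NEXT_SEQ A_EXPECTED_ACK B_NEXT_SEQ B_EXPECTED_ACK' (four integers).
After event 0: A_seq=100 A_ack=135 B_seq=135 B_ack=100
After event 1: A_seq=260 A_ack=135 B_seq=135 B_ack=260
After event 2: A_seq=260 A_ack=135 B_seq=328 B_ack=260

260 135 328 260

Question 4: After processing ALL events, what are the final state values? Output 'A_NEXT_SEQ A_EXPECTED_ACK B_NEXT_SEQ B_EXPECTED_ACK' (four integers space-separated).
After event 0: A_seq=100 A_ack=135 B_seq=135 B_ack=100
After event 1: A_seq=260 A_ack=135 B_seq=135 B_ack=260
After event 2: A_seq=260 A_ack=135 B_seq=328 B_ack=260
After event 3: A_seq=260 A_ack=135 B_seq=383 B_ack=260
After event 4: A_seq=260 A_ack=135 B_seq=555 B_ack=260

Answer: 260 135 555 260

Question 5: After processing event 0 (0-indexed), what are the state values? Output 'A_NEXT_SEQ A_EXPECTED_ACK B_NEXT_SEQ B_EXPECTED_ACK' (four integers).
After event 0: A_seq=100 A_ack=135 B_seq=135 B_ack=100

100 135 135 100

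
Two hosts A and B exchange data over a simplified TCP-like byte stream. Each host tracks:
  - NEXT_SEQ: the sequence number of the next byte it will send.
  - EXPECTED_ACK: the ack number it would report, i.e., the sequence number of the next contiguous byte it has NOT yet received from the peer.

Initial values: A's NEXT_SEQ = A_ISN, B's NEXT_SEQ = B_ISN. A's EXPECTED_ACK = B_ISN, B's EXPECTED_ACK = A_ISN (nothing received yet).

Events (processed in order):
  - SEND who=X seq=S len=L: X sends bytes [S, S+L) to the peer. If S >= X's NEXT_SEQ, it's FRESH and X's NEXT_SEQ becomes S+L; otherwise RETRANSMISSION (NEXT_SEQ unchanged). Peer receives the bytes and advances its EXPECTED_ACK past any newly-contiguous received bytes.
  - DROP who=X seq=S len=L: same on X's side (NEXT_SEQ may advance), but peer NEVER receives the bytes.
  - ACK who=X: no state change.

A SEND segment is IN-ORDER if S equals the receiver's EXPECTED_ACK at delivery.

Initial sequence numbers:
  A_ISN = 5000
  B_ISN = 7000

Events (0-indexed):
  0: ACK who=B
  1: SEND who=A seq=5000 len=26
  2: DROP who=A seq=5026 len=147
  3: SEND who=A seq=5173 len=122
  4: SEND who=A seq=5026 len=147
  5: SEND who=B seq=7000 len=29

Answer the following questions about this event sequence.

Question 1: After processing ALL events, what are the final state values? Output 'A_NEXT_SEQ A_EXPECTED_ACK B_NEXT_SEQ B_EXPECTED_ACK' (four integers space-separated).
Answer: 5295 7029 7029 5295

Derivation:
After event 0: A_seq=5000 A_ack=7000 B_seq=7000 B_ack=5000
After event 1: A_seq=5026 A_ack=7000 B_seq=7000 B_ack=5026
After event 2: A_seq=5173 A_ack=7000 B_seq=7000 B_ack=5026
After event 3: A_seq=5295 A_ack=7000 B_seq=7000 B_ack=5026
After event 4: A_seq=5295 A_ack=7000 B_seq=7000 B_ack=5295
After event 5: A_seq=5295 A_ack=7029 B_seq=7029 B_ack=5295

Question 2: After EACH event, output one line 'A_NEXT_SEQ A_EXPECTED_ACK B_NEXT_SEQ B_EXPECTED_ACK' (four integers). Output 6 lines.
5000 7000 7000 5000
5026 7000 7000 5026
5173 7000 7000 5026
5295 7000 7000 5026
5295 7000 7000 5295
5295 7029 7029 5295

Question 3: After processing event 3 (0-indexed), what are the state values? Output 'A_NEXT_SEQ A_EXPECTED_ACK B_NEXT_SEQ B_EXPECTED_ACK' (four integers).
After event 0: A_seq=5000 A_ack=7000 B_seq=7000 B_ack=5000
After event 1: A_seq=5026 A_ack=7000 B_seq=7000 B_ack=5026
After event 2: A_seq=5173 A_ack=7000 B_seq=7000 B_ack=5026
After event 3: A_seq=5295 A_ack=7000 B_seq=7000 B_ack=5026

5295 7000 7000 5026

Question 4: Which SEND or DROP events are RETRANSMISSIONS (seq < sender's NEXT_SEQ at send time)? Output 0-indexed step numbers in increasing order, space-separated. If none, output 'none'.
Step 1: SEND seq=5000 -> fresh
Step 2: DROP seq=5026 -> fresh
Step 3: SEND seq=5173 -> fresh
Step 4: SEND seq=5026 -> retransmit
Step 5: SEND seq=7000 -> fresh

Answer: 4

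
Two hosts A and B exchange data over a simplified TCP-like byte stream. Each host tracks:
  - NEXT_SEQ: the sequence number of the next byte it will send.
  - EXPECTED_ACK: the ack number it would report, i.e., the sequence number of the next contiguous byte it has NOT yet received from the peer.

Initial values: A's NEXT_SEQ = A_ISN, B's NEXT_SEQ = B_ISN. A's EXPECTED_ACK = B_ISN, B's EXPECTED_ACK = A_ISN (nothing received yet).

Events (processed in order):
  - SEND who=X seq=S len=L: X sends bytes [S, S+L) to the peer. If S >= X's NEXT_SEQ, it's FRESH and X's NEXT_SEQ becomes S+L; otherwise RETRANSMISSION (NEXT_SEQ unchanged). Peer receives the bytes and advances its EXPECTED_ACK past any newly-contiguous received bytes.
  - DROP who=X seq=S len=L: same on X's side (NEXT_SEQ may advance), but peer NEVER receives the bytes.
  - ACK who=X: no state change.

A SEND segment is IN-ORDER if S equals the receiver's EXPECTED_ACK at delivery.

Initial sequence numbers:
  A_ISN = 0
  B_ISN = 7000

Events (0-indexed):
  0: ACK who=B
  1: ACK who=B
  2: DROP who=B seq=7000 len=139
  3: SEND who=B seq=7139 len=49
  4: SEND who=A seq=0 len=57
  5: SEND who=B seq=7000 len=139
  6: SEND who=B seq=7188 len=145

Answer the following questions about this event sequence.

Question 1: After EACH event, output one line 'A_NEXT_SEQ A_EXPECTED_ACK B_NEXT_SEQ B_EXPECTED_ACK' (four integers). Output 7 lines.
0 7000 7000 0
0 7000 7000 0
0 7000 7139 0
0 7000 7188 0
57 7000 7188 57
57 7188 7188 57
57 7333 7333 57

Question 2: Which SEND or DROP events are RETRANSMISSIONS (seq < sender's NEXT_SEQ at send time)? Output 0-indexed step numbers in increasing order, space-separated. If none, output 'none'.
Step 2: DROP seq=7000 -> fresh
Step 3: SEND seq=7139 -> fresh
Step 4: SEND seq=0 -> fresh
Step 5: SEND seq=7000 -> retransmit
Step 6: SEND seq=7188 -> fresh

Answer: 5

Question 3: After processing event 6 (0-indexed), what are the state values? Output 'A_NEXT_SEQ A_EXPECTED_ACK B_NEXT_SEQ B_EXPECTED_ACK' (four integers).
After event 0: A_seq=0 A_ack=7000 B_seq=7000 B_ack=0
After event 1: A_seq=0 A_ack=7000 B_seq=7000 B_ack=0
After event 2: A_seq=0 A_ack=7000 B_seq=7139 B_ack=0
After event 3: A_seq=0 A_ack=7000 B_seq=7188 B_ack=0
After event 4: A_seq=57 A_ack=7000 B_seq=7188 B_ack=57
After event 5: A_seq=57 A_ack=7188 B_seq=7188 B_ack=57
After event 6: A_seq=57 A_ack=7333 B_seq=7333 B_ack=57

57 7333 7333 57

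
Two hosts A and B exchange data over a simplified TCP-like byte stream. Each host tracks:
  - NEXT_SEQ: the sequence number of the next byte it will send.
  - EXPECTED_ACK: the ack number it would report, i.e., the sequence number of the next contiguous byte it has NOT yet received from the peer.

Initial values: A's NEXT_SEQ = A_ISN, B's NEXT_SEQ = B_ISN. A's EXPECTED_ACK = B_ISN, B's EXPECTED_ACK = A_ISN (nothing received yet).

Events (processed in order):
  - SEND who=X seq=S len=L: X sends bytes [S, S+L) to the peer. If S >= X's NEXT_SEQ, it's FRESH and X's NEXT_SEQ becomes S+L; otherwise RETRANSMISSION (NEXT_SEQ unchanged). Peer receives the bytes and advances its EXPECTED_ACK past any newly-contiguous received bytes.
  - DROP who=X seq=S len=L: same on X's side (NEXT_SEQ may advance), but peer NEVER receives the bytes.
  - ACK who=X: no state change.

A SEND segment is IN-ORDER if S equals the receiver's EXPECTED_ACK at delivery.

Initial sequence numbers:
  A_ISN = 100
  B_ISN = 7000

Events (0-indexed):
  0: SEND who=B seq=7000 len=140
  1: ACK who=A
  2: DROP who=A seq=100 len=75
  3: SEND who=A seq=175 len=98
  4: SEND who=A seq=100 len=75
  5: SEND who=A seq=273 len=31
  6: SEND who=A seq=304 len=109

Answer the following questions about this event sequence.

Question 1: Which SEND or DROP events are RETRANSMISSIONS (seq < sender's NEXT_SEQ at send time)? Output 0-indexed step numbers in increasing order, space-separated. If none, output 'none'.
Answer: 4

Derivation:
Step 0: SEND seq=7000 -> fresh
Step 2: DROP seq=100 -> fresh
Step 3: SEND seq=175 -> fresh
Step 4: SEND seq=100 -> retransmit
Step 5: SEND seq=273 -> fresh
Step 6: SEND seq=304 -> fresh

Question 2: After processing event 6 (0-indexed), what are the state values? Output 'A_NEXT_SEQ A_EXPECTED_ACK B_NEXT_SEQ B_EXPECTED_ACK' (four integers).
After event 0: A_seq=100 A_ack=7140 B_seq=7140 B_ack=100
After event 1: A_seq=100 A_ack=7140 B_seq=7140 B_ack=100
After event 2: A_seq=175 A_ack=7140 B_seq=7140 B_ack=100
After event 3: A_seq=273 A_ack=7140 B_seq=7140 B_ack=100
After event 4: A_seq=273 A_ack=7140 B_seq=7140 B_ack=273
After event 5: A_seq=304 A_ack=7140 B_seq=7140 B_ack=304
After event 6: A_seq=413 A_ack=7140 B_seq=7140 B_ack=413

413 7140 7140 413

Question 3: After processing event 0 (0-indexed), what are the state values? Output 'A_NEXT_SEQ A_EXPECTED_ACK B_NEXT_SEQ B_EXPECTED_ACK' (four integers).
After event 0: A_seq=100 A_ack=7140 B_seq=7140 B_ack=100

100 7140 7140 100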